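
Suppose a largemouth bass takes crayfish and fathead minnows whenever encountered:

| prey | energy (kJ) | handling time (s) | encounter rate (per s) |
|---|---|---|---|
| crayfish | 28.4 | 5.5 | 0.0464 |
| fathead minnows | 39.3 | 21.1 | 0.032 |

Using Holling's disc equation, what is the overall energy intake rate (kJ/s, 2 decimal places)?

1.33 kJ/s

R = (0.0464×28.4 + 0.032×39.3) / (1 + 0.0464×5.5 + 0.032×21.1) = 2.575/1.93 = 1.334 kJ/s.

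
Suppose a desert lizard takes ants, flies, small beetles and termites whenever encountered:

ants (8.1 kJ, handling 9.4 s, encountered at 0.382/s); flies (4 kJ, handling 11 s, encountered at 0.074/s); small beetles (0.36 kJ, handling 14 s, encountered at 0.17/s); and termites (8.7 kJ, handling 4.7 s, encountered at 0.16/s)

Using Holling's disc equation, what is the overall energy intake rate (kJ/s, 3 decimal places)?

R = Σλ_iE_i / (1 + Σλ_ih_i)
Numerator: 0.382×8.1 + 0.074×4 + 0.17×0.36 + 0.16×8.7 = 4.843
Denominator: 1 + 0.382×9.4 + 0.074×11 + 0.17×14 + 0.16×4.7 = 8.537
R = 4.843/8.537 = 0.5674 kJ/s

0.567 kJ/s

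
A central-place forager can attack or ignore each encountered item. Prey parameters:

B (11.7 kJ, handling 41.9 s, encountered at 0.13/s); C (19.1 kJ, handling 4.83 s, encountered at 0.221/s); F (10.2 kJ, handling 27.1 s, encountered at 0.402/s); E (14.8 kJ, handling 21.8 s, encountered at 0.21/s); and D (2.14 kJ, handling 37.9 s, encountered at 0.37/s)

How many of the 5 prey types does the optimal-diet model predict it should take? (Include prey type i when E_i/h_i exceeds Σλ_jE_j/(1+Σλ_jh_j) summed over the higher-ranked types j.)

Rank by E/h (kJ/s): C 3.95, E 0.679, F 0.376, B 0.279, D 0.0565. Include each in turn until the next type's E/h falls below the running intake rate.
Rate on top 1: 2.042. E: 0.679 < 2.042 → exclude; stop.
Optimal diet: C — 1 of 5 types.

1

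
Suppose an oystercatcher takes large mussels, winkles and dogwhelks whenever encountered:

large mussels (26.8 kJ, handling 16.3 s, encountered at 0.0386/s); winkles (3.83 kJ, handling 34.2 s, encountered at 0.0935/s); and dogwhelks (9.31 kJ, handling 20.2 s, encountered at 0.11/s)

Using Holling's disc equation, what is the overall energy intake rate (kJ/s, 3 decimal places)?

R = (0.0386×26.8 + 0.0935×3.83 + 0.11×9.31) / (1 + 0.0386×16.3 + 0.0935×34.2 + 0.11×20.2) = 2.417/7.049 = 0.3428 kJ/s.

0.343 kJ/s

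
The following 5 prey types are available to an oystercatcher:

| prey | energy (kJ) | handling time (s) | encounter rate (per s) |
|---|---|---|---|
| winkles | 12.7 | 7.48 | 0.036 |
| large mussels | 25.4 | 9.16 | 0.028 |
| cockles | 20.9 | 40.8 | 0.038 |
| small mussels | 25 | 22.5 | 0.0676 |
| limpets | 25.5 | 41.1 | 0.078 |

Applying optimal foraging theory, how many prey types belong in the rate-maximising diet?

3

Rank by E/h (kJ/s): large mussels 2.77, winkles 1.7, small mussels 1.11, limpets 0.62, cockles 0.512. Include each in turn until the next type's E/h falls below the running intake rate.
Rate on top 1: 0.566. winkles: 1.7 > 0.566 → include.
Rate on top 2: 0.7658. small mussels: 1.11 > 0.7658 → include.
Rate on top 3: 0.9382. limpets: 0.62 < 0.9382 → exclude; stop.
Optimal diet: large mussels, winkles, small mussels — 3 of 5 types.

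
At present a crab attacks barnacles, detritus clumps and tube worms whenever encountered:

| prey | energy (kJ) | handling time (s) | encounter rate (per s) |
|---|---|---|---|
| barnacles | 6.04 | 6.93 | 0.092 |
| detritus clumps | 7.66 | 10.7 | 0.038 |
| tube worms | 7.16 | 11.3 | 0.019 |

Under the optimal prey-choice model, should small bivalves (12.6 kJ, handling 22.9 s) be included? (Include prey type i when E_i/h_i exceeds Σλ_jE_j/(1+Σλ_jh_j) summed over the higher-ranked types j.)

Yes

On barnacles, detritus clumps and tube worms alone, R = ΣλE/(1+Σλh) = 0.9828/2.259 = 0.4351 kJ/s.
Profitability of small bivalves: 12.6/22.9 = 0.5502 kJ/s.
0.5502 > 0.4351, so adding small bivalves raises the average — include it.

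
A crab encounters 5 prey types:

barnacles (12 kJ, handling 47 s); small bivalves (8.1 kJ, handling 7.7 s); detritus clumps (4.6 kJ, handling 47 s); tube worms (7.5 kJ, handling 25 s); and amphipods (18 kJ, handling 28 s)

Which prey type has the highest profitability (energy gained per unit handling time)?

Profitability E/h (kJ/s): barnacles = 12/47 = 0.255, small bivalves = 8.1/7.7 = 1.05, detritus clumps = 4.6/47 = 0.0979, tube worms = 7.5/25 = 0.3, amphipods = 18/28 = 0.643.
Ranked: small bivalves > amphipods > tube worms > barnacles > detritus clumps.

small bivalves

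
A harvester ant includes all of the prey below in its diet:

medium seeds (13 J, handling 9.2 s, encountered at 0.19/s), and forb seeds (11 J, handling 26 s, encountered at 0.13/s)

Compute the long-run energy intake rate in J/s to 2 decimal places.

Energy encountered per unit search time: 0.19×13 + 0.13×11 = 3.9 J/s.
Handling time per unit search time: 0.19×9.2 + 0.13×26 = 5.128.
Rate = 3.9/(1 + 5.128) = 0.6364 J/s.

0.64 J/s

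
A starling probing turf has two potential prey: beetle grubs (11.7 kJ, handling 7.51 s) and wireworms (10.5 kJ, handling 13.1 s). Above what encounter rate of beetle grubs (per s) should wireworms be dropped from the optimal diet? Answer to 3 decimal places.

0.141 per s

The zero-one rule: include wireworms iff E₂/h₂ > λE₁/(1+λh₁). Equality gives the switch point.
λE₁h₂ = E₂ + λE₂h₁ ⇒ λ = E₂/(E₁h₂ − E₂h₁) = 10.5/(153.3 − 78.86) = 0.1411 per s.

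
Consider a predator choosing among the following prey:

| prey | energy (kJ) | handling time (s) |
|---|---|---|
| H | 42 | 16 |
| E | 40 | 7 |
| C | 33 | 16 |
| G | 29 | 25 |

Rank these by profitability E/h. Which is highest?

E

Profitability E/h (kJ/s): H = 42/16 = 2.62, E = 40/7 = 5.71, C = 33/16 = 2.06, G = 29/25 = 1.16.
Ranked: E > H > C > G.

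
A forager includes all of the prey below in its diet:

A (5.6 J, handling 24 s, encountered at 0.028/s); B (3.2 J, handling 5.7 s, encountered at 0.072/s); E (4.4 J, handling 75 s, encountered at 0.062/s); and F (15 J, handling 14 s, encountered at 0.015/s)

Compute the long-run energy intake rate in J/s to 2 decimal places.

Energy encountered per unit search time: 0.028×5.6 + 0.072×3.2 + 0.062×4.4 + 0.015×15 = 0.885 J/s.
Handling time per unit search time: 0.028×24 + 0.072×5.7 + 0.062×75 + 0.015×14 = 5.942.
Rate = 0.885/(1 + 5.942) = 0.1275 J/s.

0.13 J/s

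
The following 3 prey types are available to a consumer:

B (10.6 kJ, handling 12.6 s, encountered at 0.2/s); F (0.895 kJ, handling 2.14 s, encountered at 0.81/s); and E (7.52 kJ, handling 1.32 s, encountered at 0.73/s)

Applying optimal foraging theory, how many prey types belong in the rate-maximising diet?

Rank by E/h (kJ/s): E 5.7, B 0.841, F 0.418. Include each in turn until the next type's E/h falls below the running intake rate.
Rate on top 1: 2.796. B: 0.841 < 2.796 → exclude; stop.
Optimal diet: E — 1 of 3 types.

1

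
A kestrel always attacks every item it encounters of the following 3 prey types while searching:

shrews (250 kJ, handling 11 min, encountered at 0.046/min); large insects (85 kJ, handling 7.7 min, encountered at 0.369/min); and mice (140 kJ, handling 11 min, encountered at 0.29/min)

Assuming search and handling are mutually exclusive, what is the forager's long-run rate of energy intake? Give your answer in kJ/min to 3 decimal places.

Energy encountered per unit search time: 0.046×250 + 0.369×85 + 0.29×140 = 83.46 kJ/min.
Handling time per unit search time: 0.046×11 + 0.369×7.7 + 0.29×11 = 6.537.
Rate = 83.46/(1 + 6.537) = 11.07 kJ/min.

11.074 kJ/min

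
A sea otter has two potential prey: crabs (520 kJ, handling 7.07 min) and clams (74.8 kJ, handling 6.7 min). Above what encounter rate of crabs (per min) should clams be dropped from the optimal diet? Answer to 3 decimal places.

0.025 per min

The zero-one rule: include clams iff E₂/h₂ > λE₁/(1+λh₁). Equality gives the switch point.
λE₁h₂ = E₂ + λE₂h₁ ⇒ λ = E₂/(E₁h₂ − E₂h₁) = 74.8/(3484 − 528.8) = 0.02531 per min.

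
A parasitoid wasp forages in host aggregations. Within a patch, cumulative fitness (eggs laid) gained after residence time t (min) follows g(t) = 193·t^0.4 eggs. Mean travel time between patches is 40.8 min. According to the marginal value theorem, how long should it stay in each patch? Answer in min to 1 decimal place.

27.2 min

Maximise g(t)/(T+t): set derivative to zero → g'(t)(T+t) = g(t).
g'(t) = 0.4·193·t^-0.6. Setting 0.4·193·t^-0.6 = 193·t^0.4/(40.8+t) gives 0.4(40.8+t) = t, so 0.60·t = 0.4×40.8.
t* = 0.4×40.8/0.60 = 27.2 min.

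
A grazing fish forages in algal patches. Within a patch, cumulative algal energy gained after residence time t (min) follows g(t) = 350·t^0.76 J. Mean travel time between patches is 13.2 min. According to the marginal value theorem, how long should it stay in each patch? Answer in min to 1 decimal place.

Optimal t* satisfies g'(t*) = g(t*)/(T + t*).
g'(t) = 0.76·350·t^-0.24. Setting 0.76·350·t^-0.24 = 350·t^0.76/(13.2+t) gives 0.76(13.2+t) = t, so 0.24·t = 0.76×13.2.
t* = 0.76×13.2/0.24 = 41.8 min.

41.8 min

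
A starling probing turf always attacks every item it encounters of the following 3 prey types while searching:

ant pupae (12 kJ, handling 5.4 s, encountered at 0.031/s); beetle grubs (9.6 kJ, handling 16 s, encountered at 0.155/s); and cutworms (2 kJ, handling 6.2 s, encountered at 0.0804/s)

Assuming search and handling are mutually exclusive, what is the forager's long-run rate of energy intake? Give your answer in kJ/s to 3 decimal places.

R = Σλ_iE_i / (1 + Σλ_ih_i)
Numerator: 0.031×12 + 0.155×9.6 + 0.0804×2 = 2.021
Denominator: 1 + 0.031×5.4 + 0.155×16 + 0.0804×6.2 = 4.146
R = 2.021/4.146 = 0.4874 kJ/s

0.487 kJ/s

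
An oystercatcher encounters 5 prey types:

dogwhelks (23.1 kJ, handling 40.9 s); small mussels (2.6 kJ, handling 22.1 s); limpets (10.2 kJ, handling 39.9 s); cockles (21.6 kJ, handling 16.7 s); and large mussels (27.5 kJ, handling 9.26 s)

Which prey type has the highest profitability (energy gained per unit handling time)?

large mussels

Profitability E/h (kJ/s): dogwhelks = 23.1/40.9 = 0.565, small mussels = 2.6/22.1 = 0.118, limpets = 10.2/39.9 = 0.256, cockles = 21.6/16.7 = 1.29, large mussels = 27.5/9.26 = 2.97.
Ranked: large mussels > cockles > dogwhelks > limpets > small mussels.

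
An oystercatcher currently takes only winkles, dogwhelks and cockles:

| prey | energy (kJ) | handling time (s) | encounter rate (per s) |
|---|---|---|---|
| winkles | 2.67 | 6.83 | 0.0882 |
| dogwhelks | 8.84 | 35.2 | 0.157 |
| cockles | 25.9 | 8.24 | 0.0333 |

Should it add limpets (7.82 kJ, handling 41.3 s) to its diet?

No

On winkles, dogwhelks and cockles alone, R = ΣλE/(1+Σλh) = 2.486/7.403 = 0.3358 kJ/s.
limpets: E/h = 7.82/41.3 = 0.1893 kJ/s.
0.1893 < 0.3358, so adding limpets would lower the average — exclude it.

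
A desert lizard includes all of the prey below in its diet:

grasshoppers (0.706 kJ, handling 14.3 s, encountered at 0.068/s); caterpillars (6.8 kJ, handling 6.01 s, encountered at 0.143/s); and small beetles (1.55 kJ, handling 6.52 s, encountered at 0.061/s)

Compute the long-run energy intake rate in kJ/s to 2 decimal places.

0.35 kJ/s

R = (0.068×0.706 + 0.143×6.8 + 0.061×1.55) / (1 + 0.068×14.3 + 0.143×6.01 + 0.061×6.52) = 1.115/3.23 = 0.3452 kJ/s.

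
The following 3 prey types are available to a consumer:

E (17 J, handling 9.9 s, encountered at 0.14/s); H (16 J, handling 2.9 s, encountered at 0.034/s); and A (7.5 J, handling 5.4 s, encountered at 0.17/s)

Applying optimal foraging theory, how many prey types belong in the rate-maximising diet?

Profitabilities (E/h, J/s): H 5.52, E 1.72, A 1.39. Add prey in this order while the next type's profitability exceeds the intake rate on those already taken.
Rate on top 1: 0.4952. E: 1.72 > 0.4952 → include.
Rate on top 2: 1.177. A: 1.39 > 1.177 → include.
Optimal diet: H, E, A — 3 of 3 types.

3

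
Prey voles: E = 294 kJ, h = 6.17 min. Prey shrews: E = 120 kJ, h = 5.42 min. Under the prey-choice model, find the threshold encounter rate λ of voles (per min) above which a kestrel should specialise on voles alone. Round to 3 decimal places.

0.141 per min

The zero-one rule: include shrews iff E₂/h₂ > λE₁/(1+λh₁). Equality gives the switch point.
λE₁h₂ = E₂ + λE₂h₁ ⇒ λ = E₂/(E₁h₂ − E₂h₁) = 120/(1593 − 740.4) = 0.1407 per min.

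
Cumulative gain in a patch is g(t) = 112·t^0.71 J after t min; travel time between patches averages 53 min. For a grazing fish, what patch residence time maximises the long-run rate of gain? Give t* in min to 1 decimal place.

129.8 min

By the marginal value theorem, leave when the instantaneous gain rate g'(t) equals the habitat-wide average g(t)/(T + t).
g'(t) = 0.71·112·t^-0.29. Setting 0.71·112·t^-0.29 = 112·t^0.71/(53+t) gives 0.71(53+t) = t, so 0.29·t = 0.71×53.
t* = 0.71×53/0.29 = 129.8 min.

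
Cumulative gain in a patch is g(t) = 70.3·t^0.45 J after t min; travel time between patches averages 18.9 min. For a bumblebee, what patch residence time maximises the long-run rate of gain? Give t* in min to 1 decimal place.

15.5 min

Optimal t* satisfies g'(t*) = g(t*)/(T + t*).
g'(t) = 0.45·70.3·t^-0.55. Setting 0.45·70.3·t^-0.55 = 70.3·t^0.45/(18.9+t) gives 0.45(18.9+t) = t, so 0.55·t = 0.45×18.9.
t* = 0.45×18.9/0.55 = 15.46 min.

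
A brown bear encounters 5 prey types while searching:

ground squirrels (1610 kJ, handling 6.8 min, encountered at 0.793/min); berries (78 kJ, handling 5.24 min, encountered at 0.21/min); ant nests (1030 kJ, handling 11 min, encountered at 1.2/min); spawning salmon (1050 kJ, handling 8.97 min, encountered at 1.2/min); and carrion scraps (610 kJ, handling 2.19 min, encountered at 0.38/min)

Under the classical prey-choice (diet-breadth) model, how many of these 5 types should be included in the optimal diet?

Rank by E/h (kJ/min): carrion scraps 279, ground squirrels 237, spawning salmon 117, ant nests 93.6, berries 14.9. Include each in turn until the next type's E/h falls below the running intake rate.
Rate on top 1: 126.5. ground squirrels: 237 > 126.5 → include.
Rate on top 2: 208.8. spawning salmon: 117 < 208.8 → exclude; stop.
Optimal diet: carrion scraps, ground squirrels — 2 of 5 types.

2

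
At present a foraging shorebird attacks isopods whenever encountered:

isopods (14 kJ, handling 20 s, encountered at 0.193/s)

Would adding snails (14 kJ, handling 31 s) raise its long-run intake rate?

No

On isopods alone, R = ΣλE/(1+Σλh) = 2.702/4.86 = 0.556 kJ/s.
snails: E/h = 14/31 = 0.4516 kJ/s.
0.4516 < 0.556, so adding snails would lower the average — exclude it.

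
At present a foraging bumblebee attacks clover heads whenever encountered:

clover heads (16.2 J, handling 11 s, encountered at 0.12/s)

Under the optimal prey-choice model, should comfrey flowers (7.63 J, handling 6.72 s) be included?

Yes

Intake rate on the current diet: R = (0.12×16.2) / (1 + 0.12×11) = 1.944/2.32 = 0.8379 J/s.
comfrey flowers: E/h = 7.63/6.72 = 1.135 J/s.
1.135 > 0.8379, so adding comfrey flowers raises the average — include it.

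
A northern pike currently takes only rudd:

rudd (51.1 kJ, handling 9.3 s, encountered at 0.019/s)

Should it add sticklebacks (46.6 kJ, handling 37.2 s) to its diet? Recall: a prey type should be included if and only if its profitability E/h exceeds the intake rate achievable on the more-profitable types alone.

Yes

On rudd alone, R = ΣλE/(1+Σλh) = 0.9709/1.177 = 0.8251 kJ/s.
Profitability of sticklebacks: 46.6/37.2 = 1.253 kJ/s.
1.253 > 0.8251, so adding sticklebacks raises the average — include it.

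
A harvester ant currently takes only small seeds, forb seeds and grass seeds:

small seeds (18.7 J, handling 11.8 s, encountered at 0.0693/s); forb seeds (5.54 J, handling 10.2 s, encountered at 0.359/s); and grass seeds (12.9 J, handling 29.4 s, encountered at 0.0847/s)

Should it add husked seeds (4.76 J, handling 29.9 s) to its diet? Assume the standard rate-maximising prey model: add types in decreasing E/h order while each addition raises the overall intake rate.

No

Current rate: (0.0693×18.7 + 0.359×5.54 + 0.0847×12.9)/(1 + 0.0693×11.8 + 0.359×10.2 + 0.0847×29.4) = 0.5493 J/s.
husked seeds: E/h = 4.76/29.9 = 0.1592 J/s.
0.1592 < 0.5493, so adding husked seeds would lower the average — exclude it.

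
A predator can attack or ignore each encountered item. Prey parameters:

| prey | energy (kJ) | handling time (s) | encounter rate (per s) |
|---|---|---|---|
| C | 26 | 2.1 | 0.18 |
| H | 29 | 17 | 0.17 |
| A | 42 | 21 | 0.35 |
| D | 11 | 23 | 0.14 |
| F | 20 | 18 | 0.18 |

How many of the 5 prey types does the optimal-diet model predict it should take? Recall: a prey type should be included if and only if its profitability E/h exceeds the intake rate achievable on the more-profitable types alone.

E/h in descending order: C 12.4, A 2, H 1.71, F 1.11, D 0.478 kJ/s. The optimal diet is the largest prefix of this list for which every included type satisfies E_i/h_i > R on the types above it.
Rate on top 1: 3.396. A: 2 < 3.396 → exclude; stop.
Optimal diet: C — 1 of 5 types.

1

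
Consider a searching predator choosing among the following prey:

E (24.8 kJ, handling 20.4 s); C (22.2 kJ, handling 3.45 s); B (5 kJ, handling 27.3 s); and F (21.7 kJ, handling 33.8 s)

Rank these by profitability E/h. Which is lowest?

In descending order of E/h:
C: 22.2/3.45 = 6.43 kJ/s
E: 24.8/20.4 = 1.22 kJ/s
F: 21.7/33.8 = 0.642 kJ/s
B: 5/27.3 = 0.183 kJ/s

B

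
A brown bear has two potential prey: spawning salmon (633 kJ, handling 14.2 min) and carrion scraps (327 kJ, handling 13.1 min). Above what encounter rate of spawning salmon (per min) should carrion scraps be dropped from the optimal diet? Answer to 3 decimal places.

0.090 per min

At the threshold, the rate on spawning salmon alone equals the profitability of carrion scraps: λ·633/(1 + λ·14.2) = 327/13.1 = 24.96.
Rearranging, λ(633 − 24.96×14.2) = 24.96, so λ = 24.96/278.5 = 0.08962 per min.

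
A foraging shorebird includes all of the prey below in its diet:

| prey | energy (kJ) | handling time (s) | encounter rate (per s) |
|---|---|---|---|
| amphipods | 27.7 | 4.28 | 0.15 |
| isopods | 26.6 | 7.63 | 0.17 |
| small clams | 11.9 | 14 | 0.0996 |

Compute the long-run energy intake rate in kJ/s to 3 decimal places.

2.276 kJ/s

Energy encountered per unit search time: 0.15×27.7 + 0.17×26.6 + 0.0996×11.9 = 9.862 kJ/s.
Handling time per unit search time: 0.15×4.28 + 0.17×7.63 + 0.0996×14 = 3.333.
Rate = 9.862/(1 + 3.333) = 2.276 kJ/s.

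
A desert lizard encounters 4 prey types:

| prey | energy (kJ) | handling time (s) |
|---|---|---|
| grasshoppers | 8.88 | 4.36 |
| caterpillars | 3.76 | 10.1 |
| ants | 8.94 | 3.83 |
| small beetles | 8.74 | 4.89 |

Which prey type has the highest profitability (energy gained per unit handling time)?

ants

In descending order of E/h:
ants: 8.94/3.83 = 2.33 kJ/s
grasshoppers: 8.88/4.36 = 2.04 kJ/s
small beetles: 8.74/4.89 = 1.79 kJ/s
caterpillars: 3.76/10.1 = 0.372 kJ/s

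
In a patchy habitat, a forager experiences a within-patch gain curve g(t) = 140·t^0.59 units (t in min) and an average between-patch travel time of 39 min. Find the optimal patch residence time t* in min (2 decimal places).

56.12 min

Maximise g(t)/(T+t): set derivative to zero → g'(t)(T+t) = g(t).
g'(t) = 0.59·140·t^-0.41. Setting 0.59·140·t^-0.41 = 140·t^0.59/(39+t) gives 0.59(39+t) = t, so 0.41·t = 0.59×39.
t* = 0.59×39/0.41 = 56.12 min.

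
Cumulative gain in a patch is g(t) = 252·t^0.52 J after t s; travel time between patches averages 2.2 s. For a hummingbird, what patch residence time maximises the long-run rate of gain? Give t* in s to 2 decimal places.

Optimal t* satisfies g'(t*) = g(t*)/(T + t*).
g'(t) = 0.52·252·t^-0.48. Setting 0.52·252·t^-0.48 = 252·t^0.52/(2.2+t) gives 0.52(2.2+t) = t, so 0.48·t = 0.52×2.2.
t* = 0.52×2.2/0.48 = 2.383 s.

2.38 s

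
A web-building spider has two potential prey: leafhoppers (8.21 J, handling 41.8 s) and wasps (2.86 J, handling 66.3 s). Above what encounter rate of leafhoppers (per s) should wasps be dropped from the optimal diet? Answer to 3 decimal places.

At the threshold, the rate on leafhoppers alone equals the profitability of wasps: λ·8.21/(1 + λ·41.8) = 2.86/66.3 = 0.04314.
Rearranging, λ(8.21 − 0.04314×41.8) = 0.04314, so λ = 0.04314/6.407 = 0.006733 per s.

0.007 per s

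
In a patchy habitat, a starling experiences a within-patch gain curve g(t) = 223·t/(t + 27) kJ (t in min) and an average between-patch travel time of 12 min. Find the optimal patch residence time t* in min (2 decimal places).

18.00 min

By the marginal value theorem, leave when the instantaneous gain rate g'(t) equals the habitat-wide average g(t)/(T + t).
g'(t) = 223·27/(t + 27)². Setting 223·27/(t+27)² = 223t/[(t+27)(12+t)] gives 27(12+t) = t(t+27), so t² = 27×12 = 324.
t* = √324 = 18 min.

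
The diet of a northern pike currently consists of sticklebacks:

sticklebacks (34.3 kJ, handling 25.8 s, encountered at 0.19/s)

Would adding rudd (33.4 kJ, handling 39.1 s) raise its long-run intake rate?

Intake rate on the current diet: R = (0.19×34.3) / (1 + 0.19×25.8) = 6.517/5.902 = 1.104 kJ/s.
Profitability of rudd: 33.4/39.1 = 0.8542 kJ/s.
0.8542 < 1.104, so adding rudd would lower the average — exclude it.

No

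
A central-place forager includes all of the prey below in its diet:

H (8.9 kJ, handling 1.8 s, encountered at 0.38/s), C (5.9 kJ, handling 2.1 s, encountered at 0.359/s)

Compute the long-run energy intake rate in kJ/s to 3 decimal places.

R = Σλ_iE_i / (1 + Σλ_ih_i)
Numerator: 0.38×8.9 + 0.359×5.9 = 5.5
Denominator: 1 + 0.38×1.8 + 0.359×2.1 = 2.438
R = 5.5/2.438 = 2.256 kJ/s

2.256 kJ/s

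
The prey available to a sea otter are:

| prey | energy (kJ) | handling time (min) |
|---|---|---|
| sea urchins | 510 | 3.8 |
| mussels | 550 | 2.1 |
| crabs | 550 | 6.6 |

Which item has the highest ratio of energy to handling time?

mussels

In descending order of E/h:
mussels: 550/2.1 = 262 kJ/min
sea urchins: 510/3.8 = 134 kJ/min
crabs: 550/6.6 = 83.3 kJ/min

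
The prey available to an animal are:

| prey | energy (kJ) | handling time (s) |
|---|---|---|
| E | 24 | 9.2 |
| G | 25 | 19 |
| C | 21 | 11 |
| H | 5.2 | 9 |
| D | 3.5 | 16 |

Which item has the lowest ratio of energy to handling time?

Profitability E/h (kJ/s): E = 24/9.2 = 2.61, G = 25/19 = 1.32, C = 21/11 = 1.91, H = 5.2/9 = 0.578, D = 3.5/16 = 0.219.
Ranked: E > C > G > H > D.

D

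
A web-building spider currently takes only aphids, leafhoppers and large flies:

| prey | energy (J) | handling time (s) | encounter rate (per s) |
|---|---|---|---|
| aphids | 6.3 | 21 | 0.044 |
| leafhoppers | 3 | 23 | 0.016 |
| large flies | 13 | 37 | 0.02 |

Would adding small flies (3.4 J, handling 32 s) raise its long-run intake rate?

On aphids, leafhoppers and large flies alone, R = ΣλE/(1+Σλh) = 0.5852/3.032 = 0.193 J/s.
small flies: E/h = 3.4/32 = 0.1062 J/s.
Since 0.1062 < R, time spent handling small flies is better spent searching.

No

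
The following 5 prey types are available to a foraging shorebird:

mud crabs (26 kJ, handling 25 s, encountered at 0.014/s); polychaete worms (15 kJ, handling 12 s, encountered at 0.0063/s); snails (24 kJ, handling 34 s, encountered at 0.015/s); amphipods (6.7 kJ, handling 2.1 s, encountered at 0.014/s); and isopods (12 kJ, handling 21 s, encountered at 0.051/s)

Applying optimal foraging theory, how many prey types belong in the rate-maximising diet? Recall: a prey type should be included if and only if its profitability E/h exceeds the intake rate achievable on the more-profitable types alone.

5

Rank by E/h (kJ/s): amphipods 3.19, polychaete worms 1.25, mud crabs 1.04, snails 0.706, isopods 0.571. Include each in turn until the next type's E/h falls below the running intake rate.
Rate on top 1: 0.09112. polychaete worms: 1.25 > 0.09112 → include.
Rate on top 2: 0.1704. mud crabs: 1.04 > 0.1704 → include.
Rate on top 3: 0.3796. snails: 0.706 > 0.3796 → include.
Rate on top 4: 0.4643. isopods: 0.571 > 0.4643 → include.
Optimal diet: amphipods, polychaete worms, mud crabs, snails, isopods — 5 of 5 types.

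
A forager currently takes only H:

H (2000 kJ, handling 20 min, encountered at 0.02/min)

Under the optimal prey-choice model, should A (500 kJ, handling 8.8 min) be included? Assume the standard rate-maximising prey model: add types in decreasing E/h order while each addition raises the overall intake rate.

Intake rate on the current diet: R = (0.02×2000) / (1 + 0.02×20) = 40/1.4 = 28.57 kJ/min.
Profitability of A: 500/8.8 = 56.82 kJ/min.
56.82 > 28.57, so adding A raises the average — include it.

Yes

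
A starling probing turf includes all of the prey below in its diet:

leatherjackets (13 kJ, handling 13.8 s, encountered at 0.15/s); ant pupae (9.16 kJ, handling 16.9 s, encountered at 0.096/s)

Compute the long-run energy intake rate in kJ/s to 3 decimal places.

0.603 kJ/s

R = (0.15×13 + 0.096×9.16) / (1 + 0.15×13.8 + 0.096×16.9) = 2.829/4.692 = 0.603 kJ/s.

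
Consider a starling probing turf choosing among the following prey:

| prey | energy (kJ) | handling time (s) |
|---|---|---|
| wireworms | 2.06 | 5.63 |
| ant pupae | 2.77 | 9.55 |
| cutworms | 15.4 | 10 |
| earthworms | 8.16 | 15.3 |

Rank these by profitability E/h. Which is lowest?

Profitability E/h (kJ/s): wireworms = 2.06/5.63 = 0.366, ant pupae = 2.77/9.55 = 0.29, cutworms = 15.4/10 = 1.54, earthworms = 8.16/15.3 = 0.533.
Ranked: cutworms > earthworms > wireworms > ant pupae.

ant pupae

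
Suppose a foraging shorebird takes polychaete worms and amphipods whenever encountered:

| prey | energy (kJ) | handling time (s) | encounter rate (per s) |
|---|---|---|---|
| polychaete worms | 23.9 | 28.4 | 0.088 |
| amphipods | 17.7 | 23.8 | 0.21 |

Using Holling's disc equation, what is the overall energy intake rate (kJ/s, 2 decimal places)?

R = (0.088×23.9 + 0.21×17.7) / (1 + 0.088×28.4 + 0.21×23.8) = 5.82/8.497 = 0.685 kJ/s.

0.68 kJ/s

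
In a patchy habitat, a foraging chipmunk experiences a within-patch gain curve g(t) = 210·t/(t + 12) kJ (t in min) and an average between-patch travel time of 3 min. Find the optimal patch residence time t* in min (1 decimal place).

6.0 min

Optimal t* satisfies g'(t*) = g(t*)/(T + t*).
g'(t) = 210·12/(t + 12)². Setting 210·12/(t+12)² = 210t/[(t+12)(3+t)] gives 12(3+t) = t(t+12), so t² = 12×3 = 36.
t* = √36 = 6 min.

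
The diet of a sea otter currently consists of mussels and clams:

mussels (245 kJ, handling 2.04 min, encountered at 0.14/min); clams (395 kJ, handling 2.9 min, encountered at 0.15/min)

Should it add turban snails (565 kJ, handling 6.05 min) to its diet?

On mussels and clams alone, R = ΣλE/(1+Σλh) = 93.55/1.721 = 54.37 kJ/min.
turban snails: E/h = 565/6.05 = 93.39 kJ/min.
93.39 > 54.37, so adding turban snails raises the average — include it.

Yes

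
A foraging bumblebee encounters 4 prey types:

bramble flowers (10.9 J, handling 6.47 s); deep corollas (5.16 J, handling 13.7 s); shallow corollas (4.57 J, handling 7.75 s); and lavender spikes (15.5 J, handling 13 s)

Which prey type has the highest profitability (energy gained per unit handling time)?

bramble flowers

Profitability E/h (J/s): bramble flowers = 10.9/6.47 = 1.68, deep corollas = 5.16/13.7 = 0.377, shallow corollas = 4.57/7.75 = 0.59, lavender spikes = 15.5/13 = 1.19.
Ranked: bramble flowers > lavender spikes > shallow corollas > deep corollas.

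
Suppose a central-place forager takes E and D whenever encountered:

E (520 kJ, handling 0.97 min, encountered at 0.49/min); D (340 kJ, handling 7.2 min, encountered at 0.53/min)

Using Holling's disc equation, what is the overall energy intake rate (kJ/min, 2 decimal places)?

82.21 kJ/min

R = Σλ_iE_i / (1 + Σλ_ih_i)
Numerator: 0.49×520 + 0.53×340 = 435
Denominator: 1 + 0.49×0.97 + 0.53×7.2 = 5.291
R = 435/5.291 = 82.21 kJ/min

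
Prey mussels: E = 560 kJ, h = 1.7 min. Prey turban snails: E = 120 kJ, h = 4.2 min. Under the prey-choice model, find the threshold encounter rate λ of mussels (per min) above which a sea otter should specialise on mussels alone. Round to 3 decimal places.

0.056 per min

Drop turban snails once their profitability E₂/h₂ falls below the rate achievable on mussels alone: E₂/h₂ = λE₁/(1 + λh₁).
Solve for λ: λE₁h₂ = E₂(1 + λh₁) → λ(E₁h₂ − E₂h₁) = E₂ → λ = E₂/(E₁h₂ − E₂h₁).
λ = 120/(560×4.2 − 120×1.7) = 120/2148 = 0.05587 per min.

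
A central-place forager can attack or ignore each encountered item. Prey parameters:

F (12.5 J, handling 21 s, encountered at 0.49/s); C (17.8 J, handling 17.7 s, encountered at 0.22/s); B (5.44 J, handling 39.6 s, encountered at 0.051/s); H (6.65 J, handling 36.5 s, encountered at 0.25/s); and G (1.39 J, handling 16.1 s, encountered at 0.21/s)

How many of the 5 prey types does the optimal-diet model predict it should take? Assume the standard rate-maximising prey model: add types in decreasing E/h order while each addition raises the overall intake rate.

1

Rank by E/h (J/s): C 1.01, F 0.595, H 0.182, B 0.137, G 0.0863. Include each in turn until the next type's E/h falls below the running intake rate.
Rate on top 1: 0.8002. F: 0.595 < 0.8002 → exclude; stop.
Optimal diet: C — 1 of 5 types.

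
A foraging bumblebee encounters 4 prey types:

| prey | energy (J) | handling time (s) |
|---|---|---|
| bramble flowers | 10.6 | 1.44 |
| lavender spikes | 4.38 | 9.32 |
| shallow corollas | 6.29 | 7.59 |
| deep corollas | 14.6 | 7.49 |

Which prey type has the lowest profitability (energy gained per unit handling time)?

In descending order of E/h:
bramble flowers: 10.6/1.44 = 7.36 J/s
deep corollas: 14.6/7.49 = 1.95 J/s
shallow corollas: 6.29/7.59 = 0.829 J/s
lavender spikes: 4.38/9.32 = 0.47 J/s

lavender spikes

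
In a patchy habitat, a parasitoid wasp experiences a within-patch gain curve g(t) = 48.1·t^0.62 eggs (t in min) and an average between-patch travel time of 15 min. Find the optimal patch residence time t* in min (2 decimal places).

Optimal t* satisfies g'(t*) = g(t*)/(T + t*).
g'(t) = 0.62·48.1·t^-0.38. Setting 0.62·48.1·t^-0.38 = 48.1·t^0.62/(15+t) gives 0.62(15+t) = t, so 0.38·t = 0.62×15.
t* = 0.62×15/0.38 = 24.47 min.

24.47 min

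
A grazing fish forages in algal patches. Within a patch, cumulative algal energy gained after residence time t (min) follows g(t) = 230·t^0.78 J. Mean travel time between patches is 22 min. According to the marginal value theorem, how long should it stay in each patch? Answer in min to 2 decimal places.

Maximise g(t)/(T+t): set derivative to zero → g'(t)(T+t) = g(t).
g'(t) = 0.78·230·t^-0.22. Setting 0.78·230·t^-0.22 = 230·t^0.78/(22+t) gives 0.78(22+t) = t, so 0.22·t = 0.78×22.
t* = 0.78×22/0.22 = 78 min.

78.00 min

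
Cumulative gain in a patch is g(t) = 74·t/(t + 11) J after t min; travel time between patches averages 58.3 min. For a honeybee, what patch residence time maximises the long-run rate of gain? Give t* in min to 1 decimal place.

25.3 min

Optimal t* satisfies g'(t*) = g(t*)/(T + t*).
g'(t) = 74·11/(t + 11)². Setting 74·11/(t+11)² = 74t/[(t+11)(58.3+t)] gives 11(58.3+t) = t(t+11), so t² = 11×58.3 = 641.3.
t* = √641.3 = 25.32 min.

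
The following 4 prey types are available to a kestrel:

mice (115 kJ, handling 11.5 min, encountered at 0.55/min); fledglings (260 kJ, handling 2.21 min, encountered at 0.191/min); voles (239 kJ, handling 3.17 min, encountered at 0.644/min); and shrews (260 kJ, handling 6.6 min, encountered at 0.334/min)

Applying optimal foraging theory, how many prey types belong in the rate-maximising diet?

E/h in descending order: fledglings 118, voles 75.4, shrews 39.4, mice 10 kJ/min. The optimal diet is the largest prefix of this list for which every included type satisfies E_i/h_i > R on the types above it.
Rate on top 1: 34.92. voles: 75.4 > 34.92 → include.
Rate on top 2: 58.78. shrews: 39.4 < 58.78 → exclude; stop.
Optimal diet: fledglings, voles — 2 of 4 types.

2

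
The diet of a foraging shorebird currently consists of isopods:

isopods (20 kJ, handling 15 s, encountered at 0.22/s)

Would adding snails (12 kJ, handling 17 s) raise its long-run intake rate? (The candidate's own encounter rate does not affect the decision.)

Current rate: (0.22×20)/(1 + 0.22×15) = 1.023 kJ/s.
Profitability of snails: 12/17 = 0.7059 kJ/s.
Since 0.7059 < R, time spent handling snails is better spent searching.

No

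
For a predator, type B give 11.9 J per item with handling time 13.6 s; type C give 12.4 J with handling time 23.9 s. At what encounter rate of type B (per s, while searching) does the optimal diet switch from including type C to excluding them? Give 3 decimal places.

Drop type C once their profitability E₂/h₂ falls below the rate achievable on type B alone: E₂/h₂ = λE₁/(1 + λh₁).
Solve for λ: λE₁h₂ = E₂(1 + λh₁) → λ(E₁h₂ − E₂h₁) = E₂ → λ = E₂/(E₁h₂ − E₂h₁).
λ = 12.4/(11.9×23.9 − 12.4×13.6) = 12.4/115.8 = 0.1071 per s.

0.107 per s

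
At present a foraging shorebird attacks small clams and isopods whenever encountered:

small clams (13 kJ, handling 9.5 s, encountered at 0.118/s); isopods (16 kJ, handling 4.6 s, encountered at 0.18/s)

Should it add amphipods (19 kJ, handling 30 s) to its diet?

Intake rate on the current diet: R = (0.118×13 + 0.18×16) / (1 + 0.118×9.5 + 0.18×4.6) = 4.414/2.949 = 1.497 kJ/s.
Profitability of amphipods: 19/30 = 0.6333 kJ/s.
0.6333 < 1.497, so adding amphipods would lower the average — exclude it.

No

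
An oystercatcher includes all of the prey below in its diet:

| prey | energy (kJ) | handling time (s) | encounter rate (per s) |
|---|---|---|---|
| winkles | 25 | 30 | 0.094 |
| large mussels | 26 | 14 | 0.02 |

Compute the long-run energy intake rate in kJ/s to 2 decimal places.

0.70 kJ/s

Energy encountered per unit search time: 0.094×25 + 0.02×26 = 2.87 kJ/s.
Handling time per unit search time: 0.094×30 + 0.02×14 = 3.1.
Rate = 2.87/(1 + 3.1) = 0.7 kJ/s.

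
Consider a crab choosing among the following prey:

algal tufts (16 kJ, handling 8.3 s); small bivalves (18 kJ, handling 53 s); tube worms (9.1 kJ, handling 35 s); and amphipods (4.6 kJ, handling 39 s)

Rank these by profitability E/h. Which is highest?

algal tufts

Profitability E/h (kJ/s): algal tufts = 16/8.3 = 1.93, small bivalves = 18/53 = 0.34, tube worms = 9.1/35 = 0.26, amphipods = 4.6/39 = 0.118.
Ranked: algal tufts > small bivalves > tube worms > amphipods.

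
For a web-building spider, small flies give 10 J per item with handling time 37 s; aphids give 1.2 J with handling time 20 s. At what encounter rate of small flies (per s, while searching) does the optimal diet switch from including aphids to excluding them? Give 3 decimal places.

0.008 per s

The zero-one rule: include aphids iff E₂/h₂ > λE₁/(1+λh₁). Equality gives the switch point.
λE₁h₂ = E₂ + λE₂h₁ ⇒ λ = E₂/(E₁h₂ − E₂h₁) = 1.2/(200 − 44.4) = 0.007712 per s.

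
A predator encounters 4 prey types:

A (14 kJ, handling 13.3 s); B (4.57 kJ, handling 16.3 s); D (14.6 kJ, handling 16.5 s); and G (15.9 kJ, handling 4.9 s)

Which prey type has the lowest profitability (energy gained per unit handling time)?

Profitability E/h (kJ/s): A = 14/13.3 = 1.05, B = 4.57/16.3 = 0.28, D = 14.6/16.5 = 0.885, G = 15.9/4.9 = 3.24.
Ranked: G > A > D > B.

B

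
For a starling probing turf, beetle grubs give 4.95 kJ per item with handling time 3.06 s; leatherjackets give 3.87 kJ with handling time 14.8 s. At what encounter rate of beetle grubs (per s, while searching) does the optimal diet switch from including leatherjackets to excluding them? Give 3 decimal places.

The zero-one rule: include leatherjackets iff E₂/h₂ > λE₁/(1+λh₁). Equality gives the switch point.
λE₁h₂ = E₂ + λE₂h₁ ⇒ λ = E₂/(E₁h₂ − E₂h₁) = 3.87/(73.26 − 11.84) = 0.06301 per s.

0.063 per s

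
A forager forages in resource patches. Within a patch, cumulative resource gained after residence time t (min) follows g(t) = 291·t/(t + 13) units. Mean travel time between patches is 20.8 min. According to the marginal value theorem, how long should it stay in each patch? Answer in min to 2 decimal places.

Maximise g(t)/(T+t): set derivative to zero → g'(t)(T+t) = g(t).
g'(t) = 291·13/(t + 13)². Setting 291·13/(t+13)² = 291t/[(t+13)(20.8+t)] gives 13(20.8+t) = t(t+13), so t² = 13×20.8 = 270.4.
t* = √270.4 = 16.44 min.

16.44 min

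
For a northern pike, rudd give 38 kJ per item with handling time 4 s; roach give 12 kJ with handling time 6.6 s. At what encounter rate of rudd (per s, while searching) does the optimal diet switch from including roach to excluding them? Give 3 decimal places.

Drop roach once their profitability E₂/h₂ falls below the rate achievable on rudd alone: E₂/h₂ = λE₁/(1 + λh₁).
Solve for λ: λE₁h₂ = E₂(1 + λh₁) → λ(E₁h₂ − E₂h₁) = E₂ → λ = E₂/(E₁h₂ − E₂h₁).
λ = 12/(38×6.6 − 12×4) = 12/202.8 = 0.05917 per s.

0.059 per s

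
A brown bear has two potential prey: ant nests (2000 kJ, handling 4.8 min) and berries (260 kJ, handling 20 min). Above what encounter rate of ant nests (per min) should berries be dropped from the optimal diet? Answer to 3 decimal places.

0.007 per min

The zero-one rule: include berries iff E₂/h₂ > λE₁/(1+λh₁). Equality gives the switch point.
λE₁h₂ = E₂ + λE₂h₁ ⇒ λ = E₂/(E₁h₂ − E₂h₁) = 260/(4e+04 − 1248) = 0.006709 per min.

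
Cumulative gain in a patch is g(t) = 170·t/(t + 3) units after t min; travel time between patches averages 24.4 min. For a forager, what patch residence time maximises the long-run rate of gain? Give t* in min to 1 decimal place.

8.6 min

Optimal t* satisfies g'(t*) = g(t*)/(T + t*).
g'(t) = 170·3/(t + 3)². Setting 170·3/(t+3)² = 170t/[(t+3)(24.4+t)] gives 3(24.4+t) = t(t+3), so t² = 3×24.4 = 73.2.
t* = √73.2 = 8.556 min.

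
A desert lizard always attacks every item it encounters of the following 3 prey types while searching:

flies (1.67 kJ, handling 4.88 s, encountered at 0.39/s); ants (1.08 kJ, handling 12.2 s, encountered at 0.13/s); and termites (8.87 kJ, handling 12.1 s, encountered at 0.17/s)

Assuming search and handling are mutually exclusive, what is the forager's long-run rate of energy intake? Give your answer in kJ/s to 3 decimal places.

R = (0.39×1.67 + 0.13×1.08 + 0.17×8.87) / (1 + 0.39×4.88 + 0.13×12.2 + 0.17×12.1) = 2.3/6.546 = 0.3513 kJ/s.

0.351 kJ/s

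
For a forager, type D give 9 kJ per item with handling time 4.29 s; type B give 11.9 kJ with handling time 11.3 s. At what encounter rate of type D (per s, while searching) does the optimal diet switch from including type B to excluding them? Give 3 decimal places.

The zero-one rule: include type B iff E₂/h₂ > λE₁/(1+λh₁). Equality gives the switch point.
λE₁h₂ = E₂ + λE₂h₁ ⇒ λ = E₂/(E₁h₂ − E₂h₁) = 11.9/(101.7 − 51.05) = 0.235 per s.

0.235 per s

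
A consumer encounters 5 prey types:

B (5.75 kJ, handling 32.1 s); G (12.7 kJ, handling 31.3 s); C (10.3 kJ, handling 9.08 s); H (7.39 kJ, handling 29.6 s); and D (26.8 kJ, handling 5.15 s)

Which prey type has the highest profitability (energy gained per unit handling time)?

Profitability E/h (kJ/s): B = 5.75/32.1 = 0.179, G = 12.7/31.3 = 0.406, C = 10.3/9.08 = 1.13, H = 7.39/29.6 = 0.25, D = 26.8/5.15 = 5.2.
Ranked: D > C > G > H > B.

D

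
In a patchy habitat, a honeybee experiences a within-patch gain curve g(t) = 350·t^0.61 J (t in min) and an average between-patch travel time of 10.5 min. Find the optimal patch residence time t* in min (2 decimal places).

16.42 min

Maximise g(t)/(T+t): set derivative to zero → g'(t)(T+t) = g(t).
g'(t) = 0.61·350·t^-0.39. Setting 0.61·350·t^-0.39 = 350·t^0.61/(10.5+t) gives 0.61(10.5+t) = t, so 0.39·t = 0.61×10.5.
t* = 0.61×10.5/0.39 = 16.42 min.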